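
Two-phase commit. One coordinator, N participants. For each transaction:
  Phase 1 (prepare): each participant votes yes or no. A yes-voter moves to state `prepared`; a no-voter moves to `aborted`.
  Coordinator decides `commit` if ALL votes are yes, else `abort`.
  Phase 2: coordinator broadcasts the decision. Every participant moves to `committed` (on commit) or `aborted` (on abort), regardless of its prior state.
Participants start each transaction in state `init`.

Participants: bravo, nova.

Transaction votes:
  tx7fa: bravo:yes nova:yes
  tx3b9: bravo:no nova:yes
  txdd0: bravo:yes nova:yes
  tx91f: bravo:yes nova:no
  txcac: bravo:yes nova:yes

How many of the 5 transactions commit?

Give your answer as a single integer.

tx7fa: all yes -> commit (commits=1)
tx3b9: no from bravo -> abort (commits=1)
txdd0: all yes -> commit (commits=2)
tx91f: no from nova -> abort (commits=2)
txcac: all yes -> commit (commits=3)

Answer: 3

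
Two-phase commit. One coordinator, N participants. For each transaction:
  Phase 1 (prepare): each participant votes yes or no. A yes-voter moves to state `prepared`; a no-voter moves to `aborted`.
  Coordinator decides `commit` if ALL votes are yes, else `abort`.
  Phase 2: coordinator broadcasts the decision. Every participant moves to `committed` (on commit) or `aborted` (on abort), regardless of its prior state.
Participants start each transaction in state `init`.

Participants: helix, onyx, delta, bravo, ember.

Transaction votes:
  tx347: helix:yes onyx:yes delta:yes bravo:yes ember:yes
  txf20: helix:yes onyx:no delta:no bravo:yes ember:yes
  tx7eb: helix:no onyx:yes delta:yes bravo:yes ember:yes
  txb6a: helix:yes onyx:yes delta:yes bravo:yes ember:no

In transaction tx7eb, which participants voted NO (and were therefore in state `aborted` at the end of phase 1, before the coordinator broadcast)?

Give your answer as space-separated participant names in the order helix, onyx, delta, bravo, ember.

Txn tx7eb phase 1: helix no -> aborted; onyx yes -> prepared; delta yes -> prepared; bravo yes -> prepared; ember yes -> prepared

Answer: helix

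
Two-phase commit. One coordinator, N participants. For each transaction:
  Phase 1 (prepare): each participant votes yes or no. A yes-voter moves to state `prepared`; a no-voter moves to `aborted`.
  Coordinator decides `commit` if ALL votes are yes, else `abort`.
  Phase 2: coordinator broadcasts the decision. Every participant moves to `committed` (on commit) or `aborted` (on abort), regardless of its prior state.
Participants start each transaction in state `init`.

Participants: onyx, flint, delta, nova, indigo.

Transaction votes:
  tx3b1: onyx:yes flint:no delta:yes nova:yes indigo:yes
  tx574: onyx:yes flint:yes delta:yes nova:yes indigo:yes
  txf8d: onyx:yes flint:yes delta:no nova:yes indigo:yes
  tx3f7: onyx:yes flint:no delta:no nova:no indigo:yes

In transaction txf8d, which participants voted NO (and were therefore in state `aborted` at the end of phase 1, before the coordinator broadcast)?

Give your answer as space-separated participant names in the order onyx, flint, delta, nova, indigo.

Txn txf8d phase 1: onyx yes -> prepared; flint yes -> prepared; delta no -> aborted; nova yes -> prepared; indigo yes -> prepared

Answer: delta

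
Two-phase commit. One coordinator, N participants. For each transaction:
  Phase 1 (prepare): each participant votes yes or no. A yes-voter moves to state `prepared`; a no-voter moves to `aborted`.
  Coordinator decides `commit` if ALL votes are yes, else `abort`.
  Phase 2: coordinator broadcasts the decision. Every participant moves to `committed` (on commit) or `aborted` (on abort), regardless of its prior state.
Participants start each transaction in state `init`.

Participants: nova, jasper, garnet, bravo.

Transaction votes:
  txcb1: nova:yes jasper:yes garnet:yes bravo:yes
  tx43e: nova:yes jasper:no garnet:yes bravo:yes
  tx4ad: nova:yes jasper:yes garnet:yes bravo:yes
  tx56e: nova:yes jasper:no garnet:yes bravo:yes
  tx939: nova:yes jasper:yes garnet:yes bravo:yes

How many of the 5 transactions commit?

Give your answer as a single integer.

Answer: 3

Derivation:
txcb1: all yes -> commit (commits=1)
tx43e: no from jasper -> abort (commits=1)
tx4ad: all yes -> commit (commits=2)
tx56e: no from jasper -> abort (commits=2)
tx939: all yes -> commit (commits=3)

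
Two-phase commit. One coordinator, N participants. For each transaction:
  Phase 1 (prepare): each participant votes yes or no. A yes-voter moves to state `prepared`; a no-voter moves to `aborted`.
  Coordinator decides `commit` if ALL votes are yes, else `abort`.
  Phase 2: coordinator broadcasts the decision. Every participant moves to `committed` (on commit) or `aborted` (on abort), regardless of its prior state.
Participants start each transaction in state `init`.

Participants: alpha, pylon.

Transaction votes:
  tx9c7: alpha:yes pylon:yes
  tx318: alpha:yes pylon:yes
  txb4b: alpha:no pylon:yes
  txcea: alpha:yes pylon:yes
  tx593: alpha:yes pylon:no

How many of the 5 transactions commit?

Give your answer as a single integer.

Answer: 3

Derivation:
tx9c7: all yes -> commit (commits=1)
tx318: all yes -> commit (commits=2)
txb4b: no from alpha -> abort (commits=2)
txcea: all yes -> commit (commits=3)
tx593: no from pylon -> abort (commits=3)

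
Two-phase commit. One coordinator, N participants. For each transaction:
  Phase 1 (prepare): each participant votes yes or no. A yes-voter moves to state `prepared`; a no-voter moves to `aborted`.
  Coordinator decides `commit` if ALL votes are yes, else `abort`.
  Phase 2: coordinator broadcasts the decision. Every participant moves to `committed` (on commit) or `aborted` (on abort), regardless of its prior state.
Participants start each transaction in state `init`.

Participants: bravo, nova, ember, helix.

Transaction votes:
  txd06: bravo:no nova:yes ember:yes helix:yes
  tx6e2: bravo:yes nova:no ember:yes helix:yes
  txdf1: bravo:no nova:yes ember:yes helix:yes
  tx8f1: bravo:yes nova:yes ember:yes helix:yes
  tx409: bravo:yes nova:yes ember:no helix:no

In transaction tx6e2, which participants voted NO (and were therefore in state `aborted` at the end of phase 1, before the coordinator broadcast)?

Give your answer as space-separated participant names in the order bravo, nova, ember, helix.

Txn tx6e2 phase 1: bravo yes -> prepared; nova no -> aborted; ember yes -> prepared; helix yes -> prepared

Answer: nova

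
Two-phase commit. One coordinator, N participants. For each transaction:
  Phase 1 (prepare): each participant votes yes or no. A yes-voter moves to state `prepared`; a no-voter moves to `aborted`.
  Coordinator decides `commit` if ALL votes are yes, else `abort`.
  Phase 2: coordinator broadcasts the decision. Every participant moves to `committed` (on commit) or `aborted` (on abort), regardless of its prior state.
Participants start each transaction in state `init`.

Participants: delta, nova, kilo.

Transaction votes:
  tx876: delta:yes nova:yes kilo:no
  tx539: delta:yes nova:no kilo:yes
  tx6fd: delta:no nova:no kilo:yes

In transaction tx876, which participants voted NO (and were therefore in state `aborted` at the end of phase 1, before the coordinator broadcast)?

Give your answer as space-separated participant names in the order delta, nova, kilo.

Answer: kilo

Derivation:
Txn tx876 phase 1: delta yes -> prepared; nova yes -> prepared; kilo no -> aborted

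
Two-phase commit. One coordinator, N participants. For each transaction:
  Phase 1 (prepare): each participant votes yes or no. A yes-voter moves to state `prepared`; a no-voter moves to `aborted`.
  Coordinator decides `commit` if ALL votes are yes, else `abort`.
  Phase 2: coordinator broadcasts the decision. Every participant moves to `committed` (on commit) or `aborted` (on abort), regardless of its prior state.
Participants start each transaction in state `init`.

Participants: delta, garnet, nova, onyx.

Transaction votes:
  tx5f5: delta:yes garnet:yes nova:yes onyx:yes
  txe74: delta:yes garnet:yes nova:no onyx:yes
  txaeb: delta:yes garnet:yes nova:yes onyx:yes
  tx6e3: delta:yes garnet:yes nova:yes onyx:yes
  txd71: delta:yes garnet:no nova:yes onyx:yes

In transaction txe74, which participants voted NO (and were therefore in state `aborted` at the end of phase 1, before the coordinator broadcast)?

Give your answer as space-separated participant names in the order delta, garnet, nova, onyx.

Txn txe74 phase 1: delta yes -> prepared; garnet yes -> prepared; nova no -> aborted; onyx yes -> prepared

Answer: nova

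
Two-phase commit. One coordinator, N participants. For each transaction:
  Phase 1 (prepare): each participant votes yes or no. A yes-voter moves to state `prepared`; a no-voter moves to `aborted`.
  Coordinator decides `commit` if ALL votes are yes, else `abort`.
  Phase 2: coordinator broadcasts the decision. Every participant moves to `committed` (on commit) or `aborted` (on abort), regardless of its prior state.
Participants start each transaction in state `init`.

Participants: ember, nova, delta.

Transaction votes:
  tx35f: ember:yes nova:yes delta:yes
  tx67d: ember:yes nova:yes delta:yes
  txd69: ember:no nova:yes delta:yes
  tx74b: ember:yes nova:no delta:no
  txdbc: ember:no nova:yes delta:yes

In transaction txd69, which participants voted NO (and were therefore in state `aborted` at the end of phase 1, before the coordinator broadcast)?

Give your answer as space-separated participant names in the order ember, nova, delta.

Txn txd69 phase 1: ember no -> aborted; nova yes -> prepared; delta yes -> prepared

Answer: ember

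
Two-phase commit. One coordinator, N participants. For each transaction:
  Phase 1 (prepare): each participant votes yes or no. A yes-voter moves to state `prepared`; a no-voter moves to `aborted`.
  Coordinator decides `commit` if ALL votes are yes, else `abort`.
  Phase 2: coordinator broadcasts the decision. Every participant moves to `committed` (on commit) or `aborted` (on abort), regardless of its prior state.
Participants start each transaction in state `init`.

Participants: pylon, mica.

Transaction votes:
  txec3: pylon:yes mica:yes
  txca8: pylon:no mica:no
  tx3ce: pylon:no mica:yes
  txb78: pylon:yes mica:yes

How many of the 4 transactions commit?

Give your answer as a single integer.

txec3: all yes -> commit (commits=1)
txca8: no from pylon, mica -> abort (commits=1)
tx3ce: no from pylon -> abort (commits=1)
txb78: all yes -> commit (commits=2)

Answer: 2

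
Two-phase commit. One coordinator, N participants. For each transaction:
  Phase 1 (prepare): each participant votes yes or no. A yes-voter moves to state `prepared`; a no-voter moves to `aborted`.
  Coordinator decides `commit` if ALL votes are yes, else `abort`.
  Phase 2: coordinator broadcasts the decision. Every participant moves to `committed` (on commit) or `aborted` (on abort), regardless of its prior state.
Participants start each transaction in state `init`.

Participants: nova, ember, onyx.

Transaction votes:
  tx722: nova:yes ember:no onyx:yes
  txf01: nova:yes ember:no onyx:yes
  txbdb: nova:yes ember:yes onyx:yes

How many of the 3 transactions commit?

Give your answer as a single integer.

Answer: 1

Derivation:
tx722: no from ember -> abort (commits=0)
txf01: no from ember -> abort (commits=0)
txbdb: all yes -> commit (commits=1)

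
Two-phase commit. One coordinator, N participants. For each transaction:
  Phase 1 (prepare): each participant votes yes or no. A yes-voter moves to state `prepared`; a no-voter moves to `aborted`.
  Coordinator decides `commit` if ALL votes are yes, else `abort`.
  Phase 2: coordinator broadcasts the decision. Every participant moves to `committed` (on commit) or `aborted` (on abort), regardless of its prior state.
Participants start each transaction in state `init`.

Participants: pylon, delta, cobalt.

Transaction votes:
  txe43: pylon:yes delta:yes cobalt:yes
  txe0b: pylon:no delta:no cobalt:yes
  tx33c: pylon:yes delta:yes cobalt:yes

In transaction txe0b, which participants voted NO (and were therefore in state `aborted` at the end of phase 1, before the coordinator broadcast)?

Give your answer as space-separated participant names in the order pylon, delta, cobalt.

Answer: pylon delta

Derivation:
Txn txe0b phase 1: pylon no -> aborted; delta no -> aborted; cobalt yes -> prepared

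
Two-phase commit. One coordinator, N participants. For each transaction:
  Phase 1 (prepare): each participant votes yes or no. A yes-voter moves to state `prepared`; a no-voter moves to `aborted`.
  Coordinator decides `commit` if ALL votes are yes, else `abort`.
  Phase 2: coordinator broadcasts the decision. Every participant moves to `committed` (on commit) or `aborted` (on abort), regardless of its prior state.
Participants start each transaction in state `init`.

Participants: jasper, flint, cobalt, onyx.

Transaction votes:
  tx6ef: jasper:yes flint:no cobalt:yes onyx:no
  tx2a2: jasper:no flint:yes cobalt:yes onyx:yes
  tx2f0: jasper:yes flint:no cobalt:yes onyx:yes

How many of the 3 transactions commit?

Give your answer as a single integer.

tx6ef: no from flint, onyx -> abort (commits=0)
tx2a2: no from jasper -> abort (commits=0)
tx2f0: no from flint -> abort (commits=0)

Answer: 0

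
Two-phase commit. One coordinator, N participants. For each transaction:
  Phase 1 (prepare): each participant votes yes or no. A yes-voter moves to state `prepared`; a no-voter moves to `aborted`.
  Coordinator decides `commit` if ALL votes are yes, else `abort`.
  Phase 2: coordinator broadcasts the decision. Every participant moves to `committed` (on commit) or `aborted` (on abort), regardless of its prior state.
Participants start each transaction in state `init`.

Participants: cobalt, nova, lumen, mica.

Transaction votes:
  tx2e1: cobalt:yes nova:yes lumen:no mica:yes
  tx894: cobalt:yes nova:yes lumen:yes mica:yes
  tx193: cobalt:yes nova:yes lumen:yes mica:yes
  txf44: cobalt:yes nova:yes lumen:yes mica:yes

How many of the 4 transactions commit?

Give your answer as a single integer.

tx2e1: no from lumen -> abort (commits=0)
tx894: all yes -> commit (commits=1)
tx193: all yes -> commit (commits=2)
txf44: all yes -> commit (commits=3)

Answer: 3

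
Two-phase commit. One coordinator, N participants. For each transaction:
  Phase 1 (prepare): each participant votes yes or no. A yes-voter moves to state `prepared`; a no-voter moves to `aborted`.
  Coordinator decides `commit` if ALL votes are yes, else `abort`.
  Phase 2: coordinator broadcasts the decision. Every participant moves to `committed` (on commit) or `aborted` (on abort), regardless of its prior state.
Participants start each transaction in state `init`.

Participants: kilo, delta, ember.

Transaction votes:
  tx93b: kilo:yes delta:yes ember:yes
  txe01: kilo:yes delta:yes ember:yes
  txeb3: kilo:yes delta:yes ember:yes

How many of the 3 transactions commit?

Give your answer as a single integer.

Answer: 3

Derivation:
tx93b: all yes -> commit (commits=1)
txe01: all yes -> commit (commits=2)
txeb3: all yes -> commit (commits=3)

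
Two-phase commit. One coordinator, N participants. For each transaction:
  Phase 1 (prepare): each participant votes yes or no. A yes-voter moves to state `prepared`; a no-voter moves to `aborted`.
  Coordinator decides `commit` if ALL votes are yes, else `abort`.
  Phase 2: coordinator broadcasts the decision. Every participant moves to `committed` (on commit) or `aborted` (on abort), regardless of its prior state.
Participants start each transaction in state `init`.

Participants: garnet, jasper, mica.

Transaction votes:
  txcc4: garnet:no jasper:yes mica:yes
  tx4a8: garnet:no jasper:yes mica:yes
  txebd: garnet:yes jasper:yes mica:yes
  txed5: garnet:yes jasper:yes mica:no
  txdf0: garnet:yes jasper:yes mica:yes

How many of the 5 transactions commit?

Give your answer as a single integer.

txcc4: no from garnet -> abort (commits=0)
tx4a8: no from garnet -> abort (commits=0)
txebd: all yes -> commit (commits=1)
txed5: no from mica -> abort (commits=1)
txdf0: all yes -> commit (commits=2)

Answer: 2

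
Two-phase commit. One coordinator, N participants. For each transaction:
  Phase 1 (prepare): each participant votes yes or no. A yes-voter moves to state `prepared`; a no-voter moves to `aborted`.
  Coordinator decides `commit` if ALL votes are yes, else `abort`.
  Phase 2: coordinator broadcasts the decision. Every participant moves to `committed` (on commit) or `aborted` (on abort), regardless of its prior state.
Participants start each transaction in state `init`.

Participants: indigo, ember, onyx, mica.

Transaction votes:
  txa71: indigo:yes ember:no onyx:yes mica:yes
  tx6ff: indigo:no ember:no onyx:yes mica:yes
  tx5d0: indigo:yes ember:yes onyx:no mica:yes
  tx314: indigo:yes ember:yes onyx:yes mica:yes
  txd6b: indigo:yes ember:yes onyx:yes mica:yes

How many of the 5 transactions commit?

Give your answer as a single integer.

txa71: no from ember -> abort (commits=0)
tx6ff: no from indigo, ember -> abort (commits=0)
tx5d0: no from onyx -> abort (commits=0)
tx314: all yes -> commit (commits=1)
txd6b: all yes -> commit (commits=2)

Answer: 2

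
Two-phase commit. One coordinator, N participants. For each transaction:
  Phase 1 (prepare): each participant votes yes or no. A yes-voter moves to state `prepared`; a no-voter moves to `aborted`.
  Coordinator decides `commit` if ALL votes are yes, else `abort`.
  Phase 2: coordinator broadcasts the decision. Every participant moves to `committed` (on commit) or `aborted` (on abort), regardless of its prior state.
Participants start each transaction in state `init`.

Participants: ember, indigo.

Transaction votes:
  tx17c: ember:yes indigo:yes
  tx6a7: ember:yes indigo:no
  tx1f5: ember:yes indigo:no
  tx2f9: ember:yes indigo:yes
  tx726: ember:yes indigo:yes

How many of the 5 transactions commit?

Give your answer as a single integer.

Answer: 3

Derivation:
tx17c: all yes -> commit (commits=1)
tx6a7: no from indigo -> abort (commits=1)
tx1f5: no from indigo -> abort (commits=1)
tx2f9: all yes -> commit (commits=2)
tx726: all yes -> commit (commits=3)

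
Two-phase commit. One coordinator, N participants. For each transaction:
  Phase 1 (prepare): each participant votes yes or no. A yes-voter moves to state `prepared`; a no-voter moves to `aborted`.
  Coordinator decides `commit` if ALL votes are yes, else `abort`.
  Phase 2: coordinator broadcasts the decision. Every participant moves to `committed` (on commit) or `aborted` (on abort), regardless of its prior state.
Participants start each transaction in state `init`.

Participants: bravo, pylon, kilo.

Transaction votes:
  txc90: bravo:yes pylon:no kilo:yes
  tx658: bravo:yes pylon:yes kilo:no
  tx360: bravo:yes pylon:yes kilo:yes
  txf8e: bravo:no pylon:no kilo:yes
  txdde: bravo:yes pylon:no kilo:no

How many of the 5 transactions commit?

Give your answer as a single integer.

txc90: no from pylon -> abort (commits=0)
tx658: no from kilo -> abort (commits=0)
tx360: all yes -> commit (commits=1)
txf8e: no from bravo, pylon -> abort (commits=1)
txdde: no from pylon, kilo -> abort (commits=1)

Answer: 1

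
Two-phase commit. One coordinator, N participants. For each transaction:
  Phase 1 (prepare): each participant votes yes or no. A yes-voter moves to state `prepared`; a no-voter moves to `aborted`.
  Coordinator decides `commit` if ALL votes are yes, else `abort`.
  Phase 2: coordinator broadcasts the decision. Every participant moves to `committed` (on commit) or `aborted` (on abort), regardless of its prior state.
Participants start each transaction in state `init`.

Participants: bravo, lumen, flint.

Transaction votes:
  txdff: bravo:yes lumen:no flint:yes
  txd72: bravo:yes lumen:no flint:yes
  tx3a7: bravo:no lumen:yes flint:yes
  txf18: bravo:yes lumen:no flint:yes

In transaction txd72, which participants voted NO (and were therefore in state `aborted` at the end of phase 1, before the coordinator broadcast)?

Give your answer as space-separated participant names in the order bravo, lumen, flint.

Txn txd72 phase 1: bravo yes -> prepared; lumen no -> aborted; flint yes -> prepared

Answer: lumen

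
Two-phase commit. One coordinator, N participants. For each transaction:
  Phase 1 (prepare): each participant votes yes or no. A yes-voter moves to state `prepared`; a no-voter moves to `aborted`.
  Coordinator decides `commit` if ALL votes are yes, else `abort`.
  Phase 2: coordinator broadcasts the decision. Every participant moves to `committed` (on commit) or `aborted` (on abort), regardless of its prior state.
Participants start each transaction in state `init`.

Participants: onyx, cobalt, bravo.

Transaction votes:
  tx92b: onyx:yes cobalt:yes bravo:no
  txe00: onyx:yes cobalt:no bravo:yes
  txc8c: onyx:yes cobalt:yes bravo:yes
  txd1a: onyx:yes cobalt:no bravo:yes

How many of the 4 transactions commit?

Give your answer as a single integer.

tx92b: no from bravo -> abort (commits=0)
txe00: no from cobalt -> abort (commits=0)
txc8c: all yes -> commit (commits=1)
txd1a: no from cobalt -> abort (commits=1)

Answer: 1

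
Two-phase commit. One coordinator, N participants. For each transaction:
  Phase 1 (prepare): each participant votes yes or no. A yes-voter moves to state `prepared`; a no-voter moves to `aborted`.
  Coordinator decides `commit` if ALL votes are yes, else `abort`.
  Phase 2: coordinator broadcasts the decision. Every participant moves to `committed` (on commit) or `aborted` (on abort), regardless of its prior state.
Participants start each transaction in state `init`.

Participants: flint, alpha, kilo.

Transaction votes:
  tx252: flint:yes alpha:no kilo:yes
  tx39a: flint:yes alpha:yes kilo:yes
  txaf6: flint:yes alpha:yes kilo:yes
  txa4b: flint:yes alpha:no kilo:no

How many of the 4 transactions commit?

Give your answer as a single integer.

tx252: no from alpha -> abort (commits=0)
tx39a: all yes -> commit (commits=1)
txaf6: all yes -> commit (commits=2)
txa4b: no from alpha, kilo -> abort (commits=2)

Answer: 2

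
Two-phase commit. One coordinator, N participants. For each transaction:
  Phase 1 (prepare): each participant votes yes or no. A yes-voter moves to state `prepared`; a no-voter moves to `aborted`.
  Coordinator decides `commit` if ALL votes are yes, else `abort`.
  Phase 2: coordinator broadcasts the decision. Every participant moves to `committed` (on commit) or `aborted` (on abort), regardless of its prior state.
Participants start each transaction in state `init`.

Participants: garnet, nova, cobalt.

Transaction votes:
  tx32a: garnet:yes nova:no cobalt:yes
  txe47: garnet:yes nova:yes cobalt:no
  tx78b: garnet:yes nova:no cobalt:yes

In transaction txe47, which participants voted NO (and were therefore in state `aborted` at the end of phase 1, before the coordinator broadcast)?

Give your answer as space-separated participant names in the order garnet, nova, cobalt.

Answer: cobalt

Derivation:
Txn txe47 phase 1: garnet yes -> prepared; nova yes -> prepared; cobalt no -> aborted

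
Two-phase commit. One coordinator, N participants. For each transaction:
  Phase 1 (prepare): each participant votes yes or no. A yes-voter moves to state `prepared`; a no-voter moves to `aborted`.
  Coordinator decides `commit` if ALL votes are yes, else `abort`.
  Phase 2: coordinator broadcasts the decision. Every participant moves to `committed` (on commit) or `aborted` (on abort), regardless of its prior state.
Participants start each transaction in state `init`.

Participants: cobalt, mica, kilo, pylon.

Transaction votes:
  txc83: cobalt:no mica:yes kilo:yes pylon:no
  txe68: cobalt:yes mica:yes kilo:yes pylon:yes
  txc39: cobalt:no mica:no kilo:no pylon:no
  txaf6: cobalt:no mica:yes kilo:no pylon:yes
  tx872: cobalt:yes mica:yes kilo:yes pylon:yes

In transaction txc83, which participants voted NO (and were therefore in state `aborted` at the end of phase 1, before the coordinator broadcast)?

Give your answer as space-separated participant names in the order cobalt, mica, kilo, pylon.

Answer: cobalt pylon

Derivation:
Txn txc83 phase 1: cobalt no -> aborted; mica yes -> prepared; kilo yes -> prepared; pylon no -> aborted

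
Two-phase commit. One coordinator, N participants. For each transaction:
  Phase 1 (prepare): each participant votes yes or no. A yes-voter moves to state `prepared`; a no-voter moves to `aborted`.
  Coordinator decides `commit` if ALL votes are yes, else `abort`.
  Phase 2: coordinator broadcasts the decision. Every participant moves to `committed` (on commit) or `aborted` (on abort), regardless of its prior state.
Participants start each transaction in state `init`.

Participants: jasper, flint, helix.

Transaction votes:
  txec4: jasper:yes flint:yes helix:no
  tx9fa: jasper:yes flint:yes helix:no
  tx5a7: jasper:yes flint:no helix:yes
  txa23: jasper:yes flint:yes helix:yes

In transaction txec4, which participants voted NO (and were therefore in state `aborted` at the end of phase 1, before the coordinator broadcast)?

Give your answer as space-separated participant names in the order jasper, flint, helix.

Txn txec4 phase 1: jasper yes -> prepared; flint yes -> prepared; helix no -> aborted

Answer: helix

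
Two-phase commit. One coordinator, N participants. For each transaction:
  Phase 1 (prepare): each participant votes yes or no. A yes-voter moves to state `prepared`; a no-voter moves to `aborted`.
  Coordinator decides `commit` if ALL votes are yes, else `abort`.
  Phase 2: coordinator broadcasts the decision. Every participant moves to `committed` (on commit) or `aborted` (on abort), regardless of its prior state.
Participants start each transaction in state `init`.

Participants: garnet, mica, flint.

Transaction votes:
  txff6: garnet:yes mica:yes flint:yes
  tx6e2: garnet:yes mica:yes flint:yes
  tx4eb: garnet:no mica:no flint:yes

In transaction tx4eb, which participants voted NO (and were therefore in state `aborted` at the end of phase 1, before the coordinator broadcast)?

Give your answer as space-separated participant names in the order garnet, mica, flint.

Answer: garnet mica

Derivation:
Txn tx4eb phase 1: garnet no -> aborted; mica no -> aborted; flint yes -> prepared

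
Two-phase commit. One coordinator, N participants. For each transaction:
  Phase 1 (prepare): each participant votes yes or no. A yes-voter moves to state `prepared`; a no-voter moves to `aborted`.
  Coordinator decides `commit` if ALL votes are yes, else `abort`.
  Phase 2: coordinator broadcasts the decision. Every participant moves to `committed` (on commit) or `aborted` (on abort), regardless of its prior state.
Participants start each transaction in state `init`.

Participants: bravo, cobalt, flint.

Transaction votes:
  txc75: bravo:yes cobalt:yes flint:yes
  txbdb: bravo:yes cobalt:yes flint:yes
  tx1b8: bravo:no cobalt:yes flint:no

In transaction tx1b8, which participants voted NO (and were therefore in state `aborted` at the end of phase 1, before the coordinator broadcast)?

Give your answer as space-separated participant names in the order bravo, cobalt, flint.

Txn tx1b8 phase 1: bravo no -> aborted; cobalt yes -> prepared; flint no -> aborted

Answer: bravo flint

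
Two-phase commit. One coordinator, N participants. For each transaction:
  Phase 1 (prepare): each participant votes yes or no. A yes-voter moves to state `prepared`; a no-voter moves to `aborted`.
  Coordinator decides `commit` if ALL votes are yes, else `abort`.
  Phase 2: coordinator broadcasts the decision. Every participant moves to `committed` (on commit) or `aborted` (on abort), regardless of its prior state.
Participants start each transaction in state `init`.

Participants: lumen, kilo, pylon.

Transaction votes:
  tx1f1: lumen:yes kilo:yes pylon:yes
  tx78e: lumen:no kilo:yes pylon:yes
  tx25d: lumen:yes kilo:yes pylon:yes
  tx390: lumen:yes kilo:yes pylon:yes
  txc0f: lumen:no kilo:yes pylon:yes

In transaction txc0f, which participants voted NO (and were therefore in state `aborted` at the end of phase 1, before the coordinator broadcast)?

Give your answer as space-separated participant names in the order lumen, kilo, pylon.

Answer: lumen

Derivation:
Txn txc0f phase 1: lumen no -> aborted; kilo yes -> prepared; pylon yes -> prepared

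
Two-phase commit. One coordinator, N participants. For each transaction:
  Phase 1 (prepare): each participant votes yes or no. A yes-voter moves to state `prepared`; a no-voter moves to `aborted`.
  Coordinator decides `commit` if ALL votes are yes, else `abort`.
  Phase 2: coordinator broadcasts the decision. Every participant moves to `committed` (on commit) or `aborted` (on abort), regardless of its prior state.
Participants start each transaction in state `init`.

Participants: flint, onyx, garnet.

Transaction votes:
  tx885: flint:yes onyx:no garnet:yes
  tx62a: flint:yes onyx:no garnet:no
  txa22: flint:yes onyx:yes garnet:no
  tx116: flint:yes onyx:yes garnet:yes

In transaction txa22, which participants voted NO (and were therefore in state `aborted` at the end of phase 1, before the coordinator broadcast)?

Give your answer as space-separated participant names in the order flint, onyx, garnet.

Answer: garnet

Derivation:
Txn txa22 phase 1: flint yes -> prepared; onyx yes -> prepared; garnet no -> aborted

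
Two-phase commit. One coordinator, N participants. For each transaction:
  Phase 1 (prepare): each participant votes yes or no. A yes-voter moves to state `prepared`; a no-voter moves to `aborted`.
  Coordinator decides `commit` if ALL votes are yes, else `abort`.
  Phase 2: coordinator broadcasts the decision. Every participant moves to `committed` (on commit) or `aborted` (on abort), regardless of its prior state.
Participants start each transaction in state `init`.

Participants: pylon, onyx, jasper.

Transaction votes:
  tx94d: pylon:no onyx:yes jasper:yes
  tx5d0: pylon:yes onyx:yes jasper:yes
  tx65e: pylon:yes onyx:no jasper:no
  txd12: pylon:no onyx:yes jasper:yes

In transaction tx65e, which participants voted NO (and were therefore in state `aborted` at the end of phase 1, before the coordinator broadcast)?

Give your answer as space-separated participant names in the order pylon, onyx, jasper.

Txn tx65e phase 1: pylon yes -> prepared; onyx no -> aborted; jasper no -> aborted

Answer: onyx jasper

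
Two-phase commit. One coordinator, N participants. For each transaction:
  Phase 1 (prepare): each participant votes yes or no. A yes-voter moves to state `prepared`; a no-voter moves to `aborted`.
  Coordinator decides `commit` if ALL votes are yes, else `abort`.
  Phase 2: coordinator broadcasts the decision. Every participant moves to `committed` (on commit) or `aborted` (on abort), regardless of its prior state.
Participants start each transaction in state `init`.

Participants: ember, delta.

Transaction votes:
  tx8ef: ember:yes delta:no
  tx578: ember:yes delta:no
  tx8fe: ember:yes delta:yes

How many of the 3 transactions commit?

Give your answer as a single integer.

Answer: 1

Derivation:
tx8ef: no from delta -> abort (commits=0)
tx578: no from delta -> abort (commits=0)
tx8fe: all yes -> commit (commits=1)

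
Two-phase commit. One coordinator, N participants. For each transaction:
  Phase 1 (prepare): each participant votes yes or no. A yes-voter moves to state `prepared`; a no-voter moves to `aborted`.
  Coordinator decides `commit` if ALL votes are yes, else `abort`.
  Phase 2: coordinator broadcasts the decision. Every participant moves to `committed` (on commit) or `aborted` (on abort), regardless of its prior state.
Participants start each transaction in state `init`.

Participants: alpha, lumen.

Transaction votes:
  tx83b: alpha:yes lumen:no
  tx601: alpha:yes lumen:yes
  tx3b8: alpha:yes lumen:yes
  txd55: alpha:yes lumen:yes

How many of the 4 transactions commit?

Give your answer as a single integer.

Answer: 3

Derivation:
tx83b: no from lumen -> abort (commits=0)
tx601: all yes -> commit (commits=1)
tx3b8: all yes -> commit (commits=2)
txd55: all yes -> commit (commits=3)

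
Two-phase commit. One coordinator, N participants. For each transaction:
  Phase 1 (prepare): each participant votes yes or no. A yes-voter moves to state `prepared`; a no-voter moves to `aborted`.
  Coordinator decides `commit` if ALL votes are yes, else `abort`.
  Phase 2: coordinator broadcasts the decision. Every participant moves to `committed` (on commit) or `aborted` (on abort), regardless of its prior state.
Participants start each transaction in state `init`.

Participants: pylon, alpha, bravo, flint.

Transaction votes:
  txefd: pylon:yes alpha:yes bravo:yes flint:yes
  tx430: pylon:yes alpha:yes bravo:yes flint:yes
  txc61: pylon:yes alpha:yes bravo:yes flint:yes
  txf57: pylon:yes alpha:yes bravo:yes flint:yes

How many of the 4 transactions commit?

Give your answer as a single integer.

Answer: 4

Derivation:
txefd: all yes -> commit (commits=1)
tx430: all yes -> commit (commits=2)
txc61: all yes -> commit (commits=3)
txf57: all yes -> commit (commits=4)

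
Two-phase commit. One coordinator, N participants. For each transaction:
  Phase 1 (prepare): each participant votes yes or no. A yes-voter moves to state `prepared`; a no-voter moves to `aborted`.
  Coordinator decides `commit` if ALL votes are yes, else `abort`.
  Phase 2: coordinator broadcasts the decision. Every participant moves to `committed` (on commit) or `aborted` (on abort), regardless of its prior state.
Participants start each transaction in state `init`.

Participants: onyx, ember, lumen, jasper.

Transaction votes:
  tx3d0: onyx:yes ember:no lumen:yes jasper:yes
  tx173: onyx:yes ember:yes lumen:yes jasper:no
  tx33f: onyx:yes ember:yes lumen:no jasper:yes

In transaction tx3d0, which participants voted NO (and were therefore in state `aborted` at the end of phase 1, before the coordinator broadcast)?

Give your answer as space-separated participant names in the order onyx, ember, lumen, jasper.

Txn tx3d0 phase 1: onyx yes -> prepared; ember no -> aborted; lumen yes -> prepared; jasper yes -> prepared

Answer: ember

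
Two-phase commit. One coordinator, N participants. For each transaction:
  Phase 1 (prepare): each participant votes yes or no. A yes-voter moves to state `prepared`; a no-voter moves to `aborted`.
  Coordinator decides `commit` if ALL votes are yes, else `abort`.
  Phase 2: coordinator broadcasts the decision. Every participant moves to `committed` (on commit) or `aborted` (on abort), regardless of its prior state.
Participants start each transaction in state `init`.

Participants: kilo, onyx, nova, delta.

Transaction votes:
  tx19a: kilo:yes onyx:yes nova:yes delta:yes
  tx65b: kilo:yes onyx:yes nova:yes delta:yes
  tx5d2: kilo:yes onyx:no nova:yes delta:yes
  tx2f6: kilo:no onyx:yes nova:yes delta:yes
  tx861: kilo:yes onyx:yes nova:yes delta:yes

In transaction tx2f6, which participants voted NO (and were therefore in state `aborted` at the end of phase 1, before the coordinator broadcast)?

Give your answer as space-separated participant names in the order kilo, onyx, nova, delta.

Answer: kilo

Derivation:
Txn tx2f6 phase 1: kilo no -> aborted; onyx yes -> prepared; nova yes -> prepared; delta yes -> prepared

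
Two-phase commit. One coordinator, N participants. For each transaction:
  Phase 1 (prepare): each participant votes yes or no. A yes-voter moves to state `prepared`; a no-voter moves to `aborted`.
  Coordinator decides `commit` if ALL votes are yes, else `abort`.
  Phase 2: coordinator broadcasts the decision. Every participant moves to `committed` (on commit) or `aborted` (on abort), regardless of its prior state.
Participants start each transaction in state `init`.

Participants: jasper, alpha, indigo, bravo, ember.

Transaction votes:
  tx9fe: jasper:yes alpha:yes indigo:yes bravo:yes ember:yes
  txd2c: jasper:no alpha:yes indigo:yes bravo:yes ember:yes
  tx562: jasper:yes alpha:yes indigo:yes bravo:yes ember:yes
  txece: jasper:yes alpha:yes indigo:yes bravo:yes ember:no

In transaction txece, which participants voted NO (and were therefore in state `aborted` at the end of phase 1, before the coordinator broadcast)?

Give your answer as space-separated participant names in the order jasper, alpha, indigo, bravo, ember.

Txn txece phase 1: jasper yes -> prepared; alpha yes -> prepared; indigo yes -> prepared; bravo yes -> prepared; ember no -> aborted

Answer: ember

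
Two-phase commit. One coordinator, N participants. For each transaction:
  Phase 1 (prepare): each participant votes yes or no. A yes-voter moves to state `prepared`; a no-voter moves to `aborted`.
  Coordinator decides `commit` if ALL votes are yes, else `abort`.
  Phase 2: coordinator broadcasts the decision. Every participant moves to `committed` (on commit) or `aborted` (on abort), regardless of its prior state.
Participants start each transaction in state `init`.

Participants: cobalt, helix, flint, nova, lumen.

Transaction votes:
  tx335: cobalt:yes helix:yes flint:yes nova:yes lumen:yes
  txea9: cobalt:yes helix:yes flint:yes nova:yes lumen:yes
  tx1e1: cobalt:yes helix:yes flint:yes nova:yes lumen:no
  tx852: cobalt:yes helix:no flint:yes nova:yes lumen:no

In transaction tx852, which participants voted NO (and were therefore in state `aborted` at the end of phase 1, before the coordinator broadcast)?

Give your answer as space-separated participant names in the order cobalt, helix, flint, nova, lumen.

Txn tx852 phase 1: cobalt yes -> prepared; helix no -> aborted; flint yes -> prepared; nova yes -> prepared; lumen no -> aborted

Answer: helix lumen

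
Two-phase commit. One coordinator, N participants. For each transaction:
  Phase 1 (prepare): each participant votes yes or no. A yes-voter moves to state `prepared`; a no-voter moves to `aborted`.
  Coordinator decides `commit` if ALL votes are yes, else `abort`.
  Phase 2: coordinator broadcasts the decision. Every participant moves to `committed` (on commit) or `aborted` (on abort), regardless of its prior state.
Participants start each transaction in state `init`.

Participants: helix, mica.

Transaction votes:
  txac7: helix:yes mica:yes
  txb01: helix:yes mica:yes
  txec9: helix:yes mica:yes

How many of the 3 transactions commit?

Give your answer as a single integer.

txac7: all yes -> commit (commits=1)
txb01: all yes -> commit (commits=2)
txec9: all yes -> commit (commits=3)

Answer: 3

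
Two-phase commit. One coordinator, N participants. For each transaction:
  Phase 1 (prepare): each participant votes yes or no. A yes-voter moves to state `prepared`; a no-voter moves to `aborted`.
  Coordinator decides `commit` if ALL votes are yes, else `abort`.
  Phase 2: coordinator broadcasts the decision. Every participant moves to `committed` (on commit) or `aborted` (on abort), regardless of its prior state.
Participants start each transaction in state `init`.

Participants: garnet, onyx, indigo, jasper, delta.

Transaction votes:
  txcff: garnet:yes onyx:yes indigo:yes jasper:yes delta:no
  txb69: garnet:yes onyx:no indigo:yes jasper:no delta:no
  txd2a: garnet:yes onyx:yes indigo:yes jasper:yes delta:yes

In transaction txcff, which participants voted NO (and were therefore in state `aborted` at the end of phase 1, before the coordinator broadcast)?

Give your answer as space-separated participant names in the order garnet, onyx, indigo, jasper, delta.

Txn txcff phase 1: garnet yes -> prepared; onyx yes -> prepared; indigo yes -> prepared; jasper yes -> prepared; delta no -> aborted

Answer: delta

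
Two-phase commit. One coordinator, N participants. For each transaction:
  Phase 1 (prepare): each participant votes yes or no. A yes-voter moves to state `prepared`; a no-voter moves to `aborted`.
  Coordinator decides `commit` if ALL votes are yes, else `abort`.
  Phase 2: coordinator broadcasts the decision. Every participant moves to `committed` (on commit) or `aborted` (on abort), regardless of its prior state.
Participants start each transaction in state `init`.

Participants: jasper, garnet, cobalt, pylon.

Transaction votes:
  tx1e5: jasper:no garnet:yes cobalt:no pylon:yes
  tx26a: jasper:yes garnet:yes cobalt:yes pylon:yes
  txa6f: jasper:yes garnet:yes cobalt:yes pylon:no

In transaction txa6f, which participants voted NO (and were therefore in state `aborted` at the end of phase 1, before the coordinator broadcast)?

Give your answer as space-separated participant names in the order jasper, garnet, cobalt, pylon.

Txn txa6f phase 1: jasper yes -> prepared; garnet yes -> prepared; cobalt yes -> prepared; pylon no -> aborted

Answer: pylon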